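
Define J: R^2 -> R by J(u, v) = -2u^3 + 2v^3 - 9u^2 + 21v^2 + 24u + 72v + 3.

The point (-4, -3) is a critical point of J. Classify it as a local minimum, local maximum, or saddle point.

The mixed partial ∂²J/∂u∂v is 0, so the Hessian at any point is diag(J_uu, J_vv) = diag(-6(2u + 3), 6(2v + 7)).
At (-4, -3): H = diag(30, 6).
Both eigenvalues are positive, so H is positive definite: a local minimum.

local minimum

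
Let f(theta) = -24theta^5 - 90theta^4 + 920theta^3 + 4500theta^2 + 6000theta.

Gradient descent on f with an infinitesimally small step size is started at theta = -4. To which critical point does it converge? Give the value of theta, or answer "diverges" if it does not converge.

f'(theta) = -120(theta - 5)(theta + 1)(theta + 2)(theta + 5), so f'(-4) = 6480.
Gradient descent moves in the -f' direction, i.e. theta is decreasing.
The nearest critical point in that direction is theta = -5, where f'' = 14400 > 0 (a local minimum). The iterate converges there.

-5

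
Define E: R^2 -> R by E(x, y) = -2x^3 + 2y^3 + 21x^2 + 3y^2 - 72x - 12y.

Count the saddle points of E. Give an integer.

2

E separates as a function of x plus a function of y, so ∇E=0 decouples.
∂E/∂x = -6(x - 4)(x - 3) = 0 at x ∈ {3, 4}; ∂E/∂y = 6(y - 1)(y + 2) = 0 at y ∈ {-2, 1}.
The Hessian is diagonal: diag(E_xx, E_yy). Second derivatives: E_xx(3)=6, E_xx(4)=-6; E_yy(-2)=-18, E_yy(1)=18.
Saddle points occur where the two diagonal entries have opposite signs: (3, -2), (4, 1). Count: 2.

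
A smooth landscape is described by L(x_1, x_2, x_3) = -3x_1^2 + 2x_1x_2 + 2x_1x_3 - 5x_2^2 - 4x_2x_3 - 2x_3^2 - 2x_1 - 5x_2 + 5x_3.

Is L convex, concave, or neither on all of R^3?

concave

L is quadratic, so its Hessian is the constant matrix H = [[-6, 2, 2], [2, -10, -4], [2, -4, -4]].
Leading principal minors: -6, 56, -120.
Signs alternate −, +, − ⇒ H ≺ 0 ⇒ concave.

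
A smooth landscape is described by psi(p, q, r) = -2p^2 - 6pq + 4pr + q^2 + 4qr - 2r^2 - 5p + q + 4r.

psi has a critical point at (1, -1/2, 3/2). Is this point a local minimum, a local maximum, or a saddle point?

The Hessian is constant: H = [[-4, -6, 4], [-6, 2, 4], [4, 4, -4]].
Leading principal minors: Δ₁ = -4, Δ₂ = -44, Δ₃ = 16.
The minors fit neither the all-positive nor the alternating-sign pattern, so H is indefinite: a saddle point.

saddle point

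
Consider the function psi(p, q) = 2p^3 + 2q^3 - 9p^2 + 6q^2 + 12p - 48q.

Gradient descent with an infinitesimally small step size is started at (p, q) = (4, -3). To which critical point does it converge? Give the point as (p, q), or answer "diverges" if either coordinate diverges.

psi is separable, so gradient descent decouples: p follows -∂psi/∂p, q follows -∂psi/∂q.
∂psi/∂p = 6(p - 2)(p - 1); at p=4 this is 36, so p decreases.
∂psi/∂q = 6(q - 2)(q + 4); at q=-3 this is -30, so q increases.
p converges to its nearest critical value 2 (a local min of the p-part); q converges to 2. The iterate converges to (2, 2).

(2, 2)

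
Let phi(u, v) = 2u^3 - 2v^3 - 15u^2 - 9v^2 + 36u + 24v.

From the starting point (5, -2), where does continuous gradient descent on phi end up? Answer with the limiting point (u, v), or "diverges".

phi is separable, so gradient descent decouples: u follows -∂phi/∂u, v follows -∂phi/∂v.
∂phi/∂u = 6(u - 3)(u - 2); at u=5 this is 36, so u decreases.
∂phi/∂v = -6(v - 1)(v + 4); at v=-2 this is 36, so v decreases.
u converges to its nearest critical value 3 (a local min of the u-part); v converges to -4. The iterate converges to (3, -4).

(3, -4)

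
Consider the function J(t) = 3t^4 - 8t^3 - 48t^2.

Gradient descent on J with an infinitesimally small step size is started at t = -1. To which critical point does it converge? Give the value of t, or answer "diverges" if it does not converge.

-2

J'(t) = 12t(t - 4)(t + 2), so J'(-1) = 60.
Gradient descent moves in the -J' direction, i.e. t is decreasing.
The nearest critical point in that direction is t = -2, where J'' = 144 > 0 (a local minimum). The iterate converges there.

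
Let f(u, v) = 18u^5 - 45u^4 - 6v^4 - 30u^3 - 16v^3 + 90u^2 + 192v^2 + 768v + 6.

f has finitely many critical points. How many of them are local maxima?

4

f separates as a function of u plus a function of v, so ∇f=0 decouples.
∂f/∂u = 90u(u - 2)(u - 1)(u + 1) = 0 at u ∈ {-1, 0, 1, 2}; ∂f/∂v = -24(v - 4)(v + 2)(v + 4) = 0 at v ∈ {-4, -2, 4}.
The Hessian is diagonal: diag(f_uu, f_vv). Second derivatives: f_uu(-1)=-540, f_uu(0)=180, f_uu(1)=-180, f_uu(2)=540; f_vv(-4)=-384, f_vv(-2)=288, f_vv(4)=-1152.
Local maxima occur where both diagonal entries negative: (-1, -4), (-1, 4), (1, -4), (1, 4). Count: 4.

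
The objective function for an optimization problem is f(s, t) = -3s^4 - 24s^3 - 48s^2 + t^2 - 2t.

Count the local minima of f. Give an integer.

f separates as a function of s plus a function of t, so ∇f=0 decouples.
∂f/∂s = -12s(s + 2)(s + 4) = 0 at s ∈ {-4, -2, 0}; ∂f/∂t = 2(t - 1) = 0 at t ∈ {1}.
The Hessian is diagonal: diag(f_ss, f_tt). Second derivatives: f_ss(-4)=-96, f_ss(-2)=48, f_ss(0)=-96; f_tt(1)=2.
Local minima occur where both diagonal entries positive: (-2, 1). Count: 1.

1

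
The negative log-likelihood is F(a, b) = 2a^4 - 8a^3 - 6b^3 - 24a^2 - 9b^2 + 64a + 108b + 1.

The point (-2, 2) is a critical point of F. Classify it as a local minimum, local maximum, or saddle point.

The mixed partial ∂²F/∂a∂b is 0, so the Hessian at any point is diag(F_aa, F_bb) = diag(24(a^2 - 2a - 2), -18(2b + 1)).
At (-2, 2): H = diag(144, -90).
The eigenvalues have opposite signs, so H is indefinite: a saddle point.

saddle point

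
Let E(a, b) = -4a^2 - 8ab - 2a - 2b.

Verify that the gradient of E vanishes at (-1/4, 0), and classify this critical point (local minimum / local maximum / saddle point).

∇E = (-8a - 8b - 2, -8a - 2); substituting (-1/4, 0) gives ∇E = (0, 0), so (-1/4, 0) is indeed a critical point.
The Hessian of E is constant: H = [[-8, -8], [-8, 0]].
det(H) = (-8)·0 − (-8)² = -64.
Since det(H) < 0, H is indefinite and the critical point is a saddle point.

saddle point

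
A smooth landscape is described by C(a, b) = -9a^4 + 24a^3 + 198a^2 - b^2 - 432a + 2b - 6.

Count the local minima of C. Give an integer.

0

C separates as a function of a plus a function of b, so ∇C=0 decouples.
∂C/∂a = -36(a - 4)(a - 1)(a + 3) = 0 at a ∈ {-3, 1, 4}; ∂C/∂b = -2(b - 1) = 0 at b ∈ {1}.
The Hessian is diagonal: diag(C_aa, C_bb). Second derivatives: C_aa(-3)=-1008, C_aa(1)=432, C_aa(4)=-756; C_bb(1)=-2.
Local minima occur where both diagonal entries positive: none. Count: 0.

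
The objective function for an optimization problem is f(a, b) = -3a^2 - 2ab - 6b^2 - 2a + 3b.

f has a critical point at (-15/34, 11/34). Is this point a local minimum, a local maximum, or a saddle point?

The Hessian of f is constant: H = [[-6, -2], [-2, -12]].
det(H) = (-6)·(-12) − (-2)² = 68.
det(H) > 0 and tr(H) = -18 < 0, so H is negative definite and the point is a local maximum.

local maximum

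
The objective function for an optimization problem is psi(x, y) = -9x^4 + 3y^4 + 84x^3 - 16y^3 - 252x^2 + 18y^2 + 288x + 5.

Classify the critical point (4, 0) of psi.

The mixed partial ∂²psi/∂x∂y is 0, so the Hessian at any point is diag(psi_xx, psi_yy) = diag(36(-3x^2 + 14x - 14), 12(3y^2 - 8y + 3)).
At (4, 0): H = diag(-216, 36).
The eigenvalues have opposite signs, so H is indefinite: a saddle point.

saddle point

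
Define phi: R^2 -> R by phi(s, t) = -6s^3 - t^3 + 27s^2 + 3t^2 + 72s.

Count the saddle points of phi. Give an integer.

2

phi separates as a function of s plus a function of t, so ∇phi=0 decouples.
∂phi/∂s = -18(s - 4)(s + 1) = 0 at s ∈ {-1, 4}; ∂phi/∂t = -3t(t - 2) = 0 at t ∈ {0, 2}.
The Hessian is diagonal: diag(phi_ss, phi_tt). Second derivatives: phi_ss(-1)=90, phi_ss(4)=-90; phi_tt(0)=6, phi_tt(2)=-6.
Saddle points occur where the two diagonal entries have opposite signs: (-1, 2), (4, 0). Count: 2.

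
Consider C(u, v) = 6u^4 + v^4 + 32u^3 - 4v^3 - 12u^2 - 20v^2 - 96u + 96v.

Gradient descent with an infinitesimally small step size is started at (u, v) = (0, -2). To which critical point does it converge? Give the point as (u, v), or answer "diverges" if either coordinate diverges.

C is separable, so gradient descent decouples: u follows -∂C/∂u, v follows -∂C/∂v.
∂C/∂u = 24(u - 1)(u + 1)(u + 4); at u=0 this is -96, so u increases.
∂C/∂v = 4(v - 4)(v - 2)(v + 3); at v=-2 this is 96, so v decreases.
u converges to its nearest critical value 1 (a local min of the u-part); v converges to -3. The iterate converges to (1, -3).

(1, -3)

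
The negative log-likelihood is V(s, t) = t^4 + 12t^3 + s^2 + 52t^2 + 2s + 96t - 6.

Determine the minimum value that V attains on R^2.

V(s,t) separates as P(s) + Q(t) − 6, so its minimum is min P + min Q − 6.
P'(s) = 2s + 2 vanishes at s ∈ {-1}; Q'(t) = 4(t + 2)(t + 3)(t + 4) vanishes at t ∈ {-4, -3, -2}.
Local minima of P (where P''>0): P(-1)=-1. Local minima of Q: Q(-4)=-64, Q(-2)=-64.
So the global minimum of V is P(-1) + Q(-4) − 6 = -1 − 64 − 6 = -71, attained at (-1, -4).

-71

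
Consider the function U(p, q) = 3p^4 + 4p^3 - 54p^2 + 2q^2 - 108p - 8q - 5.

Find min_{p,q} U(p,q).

-472

U(p,q) separates as A(p) + B(q) − 5, so its minimum is min A + min B − 5.
A'(p) = 12(p - 3)(p + 1)(p + 3) vanishes at p ∈ {-3, -1, 3}; B'(q) = 4q - 8 vanishes at q ∈ {2}.
Local minima of A (where A''>0): A(-3)=-27, A(3)=-459. Local minima of B: B(2)=-8.
So the global minimum of U is A(3) + B(2) − 5 = -459 − 8 − 5 = -472, attained at (3, 2).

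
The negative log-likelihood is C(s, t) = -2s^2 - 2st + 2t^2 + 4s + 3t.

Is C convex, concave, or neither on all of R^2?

C is quadratic, so its Hessian is the constant matrix H = [[-4, -2], [-2, 4]].
det(H) = -20, tr(H) = 0.
det(H) < 0, so H is indefinite: neither convex nor concave.

neither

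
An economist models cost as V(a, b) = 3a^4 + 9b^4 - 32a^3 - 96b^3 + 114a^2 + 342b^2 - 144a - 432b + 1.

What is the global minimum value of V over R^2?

V(a,b) separates as P(a) + Q(b) + 1, so its minimum is min P + min Q + 1.
P'(a) = 12(a - 4)(a - 3)(a - 1) vanishes at a ∈ {1, 3, 4}; Q'(b) = 36(b - 4)(b - 3)(b - 1) vanishes at b ∈ {1, 3, 4}.
Local minima of P (where P''>0): P(1)=-59, P(4)=-32. Local minima of Q: Q(1)=-177, Q(4)=-96.
So the global minimum of V is P(1) + Q(1) + 1 = -59 − 177 + 1 = -235, attained at (1, 1).

-235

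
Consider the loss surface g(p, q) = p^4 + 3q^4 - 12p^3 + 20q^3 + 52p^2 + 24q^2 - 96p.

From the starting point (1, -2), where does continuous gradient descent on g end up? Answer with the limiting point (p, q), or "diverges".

(2, -4)

g is separable, so gradient descent decouples: p follows -∂g/∂p, q follows -∂g/∂q.
∂g/∂p = 4(p - 4)(p - 3)(p - 2); at p=1 this is -24, so p increases.
∂g/∂q = 12q(q + 1)(q + 4); at q=-2 this is 48, so q decreases.
p converges to its nearest critical value 2 (a local min of the p-part); q converges to -4. The iterate converges to (2, -4).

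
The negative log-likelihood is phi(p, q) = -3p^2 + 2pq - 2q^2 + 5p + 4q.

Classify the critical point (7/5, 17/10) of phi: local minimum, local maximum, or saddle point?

local maximum

The Hessian of phi is constant: H = [[-6, 2], [2, -4]].
det(H) = (-6)·(-4) − 2² = 20.
det(H) > 0 and tr(H) = -10 < 0, so H is negative definite and the point is a local maximum.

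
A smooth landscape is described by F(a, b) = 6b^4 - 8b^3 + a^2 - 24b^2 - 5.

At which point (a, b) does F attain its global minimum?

(0, 2)

F(a,b) separates as P(a) + Q(b) − 5, so its minimum is min P + min Q − 5.
P'(a) = 2a vanishes at a ∈ {0}; Q'(b) = 24b(b - 2)(b + 1) vanishes at b ∈ {-1, 0, 2}.
Local minima of P (where P''>0): P(0)=0. Local minima of Q: Q(-1)=-10, Q(2)=-64.
So the global minimum of F is P(0) + Q(2) − 5 = 0 − 64 − 5 = -69, attained at (0, 2).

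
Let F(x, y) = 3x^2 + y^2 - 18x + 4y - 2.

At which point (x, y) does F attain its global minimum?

F(x,y) separates as P(x) + Q(y) − 2, so its minimum is min P + min Q − 2.
P'(x) = 6x - 18 vanishes at x ∈ {3}; Q'(y) = 2y + 4 vanishes at y ∈ {-2}.
Local minima of P (where P''>0): P(3)=-27. Local minima of Q: Q(-2)=-4.
So the global minimum of F is P(3) + Q(-2) − 2 = -27 − 4 − 2 = -33, attained at (3, -2).

(3, -2)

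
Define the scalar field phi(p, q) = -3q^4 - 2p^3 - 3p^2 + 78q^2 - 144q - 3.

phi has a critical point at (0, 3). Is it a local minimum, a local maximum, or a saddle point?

local maximum

The mixed partial ∂²phi/∂p∂q is 0, so the Hessian at any point is diag(phi_pp, phi_qq) = diag(-6(2p + 1), 12(-3q^2 + 13)).
At (0, 3): H = diag(-6, -168).
Both eigenvalues are negative, so H is negative definite: a local maximum.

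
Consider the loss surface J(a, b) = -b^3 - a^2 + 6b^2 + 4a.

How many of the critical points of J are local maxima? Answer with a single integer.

1

J separates as a function of a plus a function of b, so ∇J=0 decouples.
∂J/∂a = -2(a - 2) = 0 at a ∈ {2}; ∂J/∂b = -3b(b - 4) = 0 at b ∈ {0, 4}.
The Hessian is diagonal: diag(J_aa, J_bb). Second derivatives: J_aa(2)=-2; J_bb(0)=12, J_bb(4)=-12.
Local maxima occur where both diagonal entries negative: (2, 4). Count: 1.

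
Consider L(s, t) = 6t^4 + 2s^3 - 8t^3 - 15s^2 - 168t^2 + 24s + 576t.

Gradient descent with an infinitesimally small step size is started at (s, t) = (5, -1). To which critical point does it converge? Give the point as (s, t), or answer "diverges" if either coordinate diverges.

L is separable, so gradient descent decouples: s follows -∂L/∂s, t follows -∂L/∂t.
∂L/∂s = 6(s - 4)(s - 1); at s=5 this is 24, so s decreases.
∂L/∂t = 24(t - 3)(t - 2)(t + 4); at t=-1 this is 864, so t decreases.
s converges to its nearest critical value 4 (a local min of the s-part); t converges to -4. The iterate converges to (4, -4).

(4, -4)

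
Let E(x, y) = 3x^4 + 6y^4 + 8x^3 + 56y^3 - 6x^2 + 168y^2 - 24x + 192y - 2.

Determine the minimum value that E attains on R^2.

E(x,y) separates as P(x) + Q(y) − 2, so its minimum is min P + min Q − 2.
P'(x) = 12(x - 1)(x + 1)(x + 2) vanishes at x ∈ {-2, -1, 1}; Q'(y) = 24(y + 1)(y + 2)(y + 4) vanishes at y ∈ {-4, -2, -1}.
Local minima of P (where P''>0): P(-2)=8, P(1)=-19. Local minima of Q: Q(-4)=-128, Q(-1)=-74.
So the global minimum of E is P(1) + Q(-4) − 2 = -19 − 128 − 2 = -149, attained at (1, -4).

-149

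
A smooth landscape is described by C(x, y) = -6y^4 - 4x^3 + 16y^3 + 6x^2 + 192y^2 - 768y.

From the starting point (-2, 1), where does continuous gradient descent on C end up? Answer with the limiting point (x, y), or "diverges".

C is separable, so gradient descent decouples: x follows -∂C/∂x, y follows -∂C/∂y.
∂C/∂x = -12x(x - 1); at x=-2 this is -72, so x increases.
∂C/∂y = -24(y - 4)(y - 2)(y + 4); at y=1 this is -360, so y increases.
x converges to its nearest critical value 0 (a local min of the x-part); y converges to 2. The iterate converges to (0, 2).

(0, 2)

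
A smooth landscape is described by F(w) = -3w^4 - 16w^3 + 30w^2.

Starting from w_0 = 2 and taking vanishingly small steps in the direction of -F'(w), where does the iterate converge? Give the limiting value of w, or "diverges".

diverges

F'(w) = -12w(w - 1)(w + 5), so F'(2) = -168.
Gradient descent moves in the -F' direction, i.e. w is increasing.
There is no critical point above w=2, and F' keeps the same sign, so the iterate runs off to +∞.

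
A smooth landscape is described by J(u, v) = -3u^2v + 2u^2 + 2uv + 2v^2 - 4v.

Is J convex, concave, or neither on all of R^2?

neither

The term -3u^2v is cubic, so the Hessian is not constant.
∂²J/∂u² = -6v + 4, which takes both signs as v varies (negative for sufficiently large v). A diagonal entry of the Hessian changing sign means the Hessian is neither positive- nor negative-semidefinite on all of R^2.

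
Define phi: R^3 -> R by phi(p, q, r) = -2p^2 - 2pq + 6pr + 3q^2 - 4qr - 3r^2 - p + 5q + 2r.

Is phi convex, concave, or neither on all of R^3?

phi is quadratic, so its Hessian is the constant matrix H = [[-4, -2, 6], [-2, 6, -4], [6, -4, -6]].
Leading principal minors: -4, -28, 112.
Neither pattern holds ⇒ H is indefinite ⇒ neither convex nor concave.

neither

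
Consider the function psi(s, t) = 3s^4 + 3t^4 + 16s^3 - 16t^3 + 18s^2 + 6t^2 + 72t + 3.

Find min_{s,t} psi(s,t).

psi(s,t) separates as P(s) + Q(t) + 3, so its minimum is min P + min Q + 3.
P'(s) = 12s(s + 1)(s + 3) vanishes at s ∈ {-3, -1, 0}; Q'(t) = 12(t - 3)(t - 2)(t + 1) vanishes at t ∈ {-1, 2, 3}.
Local minima of P (where P''>0): P(-3)=-27, P(0)=0. Local minima of Q: Q(-1)=-47, Q(3)=81.
So the global minimum of psi is P(-3) + Q(-1) + 3 = -27 − 47 + 3 = -71, attained at (-3, -1).

-71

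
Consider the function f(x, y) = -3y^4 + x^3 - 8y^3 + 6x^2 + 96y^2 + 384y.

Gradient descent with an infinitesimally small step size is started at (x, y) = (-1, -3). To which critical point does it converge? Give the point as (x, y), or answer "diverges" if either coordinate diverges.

(0, -2)

f is separable, so gradient descent decouples: x follows -∂f/∂x, y follows -∂f/∂y.
∂f/∂x = 3x(x + 4); at x=-1 this is -9, so x increases.
∂f/∂y = -12(y - 4)(y + 2)(y + 4); at y=-3 this is -84, so y increases.
x converges to its nearest critical value 0 (a local min of the x-part); y converges to -2. The iterate converges to (0, -2).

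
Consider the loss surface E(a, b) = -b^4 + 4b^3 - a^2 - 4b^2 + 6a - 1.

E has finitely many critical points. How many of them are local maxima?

E separates as a function of a plus a function of b, so ∇E=0 decouples.
∂E/∂a = -2(a - 3) = 0 at a ∈ {3}; ∂E/∂b = -4b(b - 2)(b - 1) = 0 at b ∈ {0, 1, 2}.
The Hessian is diagonal: diag(E_aa, E_bb). Second derivatives: E_aa(3)=-2; E_bb(0)=-8, E_bb(1)=4, E_bb(2)=-8.
Local maxima occur where both diagonal entries negative: (3, 0), (3, 2). Count: 2.

2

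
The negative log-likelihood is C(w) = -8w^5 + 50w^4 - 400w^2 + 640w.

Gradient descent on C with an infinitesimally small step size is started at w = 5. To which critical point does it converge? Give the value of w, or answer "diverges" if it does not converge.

C'(w) = -40(w - 4)(w - 2)(w - 1)(w + 2), so C'(5) = -3360.
Gradient descent moves in the -C' direction, i.e. w is increasing.
There is no critical point above w=5, and C' keeps the same sign, so the iterate runs off to +∞.

diverges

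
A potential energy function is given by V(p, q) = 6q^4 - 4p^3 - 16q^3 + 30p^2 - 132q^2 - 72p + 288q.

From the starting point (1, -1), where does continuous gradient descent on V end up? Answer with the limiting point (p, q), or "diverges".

V is separable, so gradient descent decouples: p follows -∂V/∂p, q follows -∂V/∂q.
∂V/∂p = -12(p - 3)(p - 2); at p=1 this is -24, so p increases.
∂V/∂q = 24(q - 4)(q - 1)(q + 3); at q=-1 this is 480, so q decreases.
p converges to its nearest critical value 2 (a local min of the p-part); q converges to -3. The iterate converges to (2, -3).

(2, -3)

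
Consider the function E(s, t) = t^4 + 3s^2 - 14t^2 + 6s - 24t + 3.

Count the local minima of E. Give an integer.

E separates as a function of s plus a function of t, so ∇E=0 decouples.
∂E/∂s = 6(s + 1) = 0 at s ∈ {-1}; ∂E/∂t = 4(t - 3)(t + 1)(t + 2) = 0 at t ∈ {-2, -1, 3}.
The Hessian is diagonal: diag(E_ss, E_tt). Second derivatives: E_ss(-1)=6; E_tt(-2)=20, E_tt(-1)=-16, E_tt(3)=80.
Local minima occur where both diagonal entries positive: (-1, -2), (-1, 3). Count: 2.

2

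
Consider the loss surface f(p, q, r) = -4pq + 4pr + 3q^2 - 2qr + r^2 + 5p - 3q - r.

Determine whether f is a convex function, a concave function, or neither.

neither

f is quadratic, so its Hessian is the constant matrix H = [[0, -4, 4], [-4, 6, -2], [4, -2, 2]].
Leading principal minors: 0, -16, -64.
Neither pattern holds ⇒ H is indefinite ⇒ neither convex nor concave.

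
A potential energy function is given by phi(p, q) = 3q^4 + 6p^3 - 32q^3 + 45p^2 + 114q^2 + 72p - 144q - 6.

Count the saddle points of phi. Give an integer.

3

phi separates as a function of p plus a function of q, so ∇phi=0 decouples.
∂phi/∂p = 18(p + 1)(p + 4) = 0 at p ∈ {-4, -1}; ∂phi/∂q = 12(q - 4)(q - 3)(q - 1) = 0 at q ∈ {1, 3, 4}.
The Hessian is diagonal: diag(phi_pp, phi_qq). Second derivatives: phi_pp(-4)=-54, phi_pp(-1)=54; phi_qq(1)=72, phi_qq(3)=-24, phi_qq(4)=36.
Saddle points occur where the two diagonal entries have opposite signs: (-4, 1), (-4, 4), (-1, 3). Count: 3.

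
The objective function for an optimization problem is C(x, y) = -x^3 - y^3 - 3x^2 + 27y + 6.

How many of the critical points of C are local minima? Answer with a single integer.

1

C separates as a function of x plus a function of y, so ∇C=0 decouples.
∂C/∂x = -3x(x + 2) = 0 at x ∈ {-2, 0}; ∂C/∂y = -3(y - 3)(y + 3) = 0 at y ∈ {-3, 3}.
The Hessian is diagonal: diag(C_xx, C_yy). Second derivatives: C_xx(-2)=6, C_xx(0)=-6; C_yy(-3)=18, C_yy(3)=-18.
Local minima occur where both diagonal entries positive: (-2, -3). Count: 1.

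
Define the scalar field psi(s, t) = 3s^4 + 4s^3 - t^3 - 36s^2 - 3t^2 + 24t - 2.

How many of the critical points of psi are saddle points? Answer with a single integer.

3

psi separates as a function of s plus a function of t, so ∇psi=0 decouples.
∂psi/∂s = 12s(s - 2)(s + 3) = 0 at s ∈ {-3, 0, 2}; ∂psi/∂t = -3(t - 2)(t + 4) = 0 at t ∈ {-4, 2}.
The Hessian is diagonal: diag(psi_ss, psi_tt). Second derivatives: psi_ss(-3)=180, psi_ss(0)=-72, psi_ss(2)=120; psi_tt(-4)=18, psi_tt(2)=-18.
Saddle points occur where the two diagonal entries have opposite signs: (-3, 2), (0, -4), (2, 2). Count: 3.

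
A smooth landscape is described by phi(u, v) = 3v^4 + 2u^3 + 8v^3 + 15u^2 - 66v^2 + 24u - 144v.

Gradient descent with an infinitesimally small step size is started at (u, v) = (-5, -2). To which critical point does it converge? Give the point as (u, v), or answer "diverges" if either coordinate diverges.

diverges

phi is separable, so gradient descent decouples: u follows -∂phi/∂u, v follows -∂phi/∂v.
∂phi/∂u = 6(u + 1)(u + 4); at u=-5 this is 24, so u decreases.
∂phi/∂v = 12(v - 3)(v + 1)(v + 4); at v=-2 this is 120, so v decreases.
The u-coordinate has no critical point in that direction and runs off to infinity.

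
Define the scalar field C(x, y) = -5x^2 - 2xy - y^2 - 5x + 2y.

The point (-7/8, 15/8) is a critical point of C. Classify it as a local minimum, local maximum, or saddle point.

The Hessian of C is constant: H = [[-10, -2], [-2, -2]].
det(H) = (-10)·(-2) − (-2)² = 16.
det(H) > 0 and tr(H) = -12 < 0, so H is negative definite and the point is a local maximum.

local maximum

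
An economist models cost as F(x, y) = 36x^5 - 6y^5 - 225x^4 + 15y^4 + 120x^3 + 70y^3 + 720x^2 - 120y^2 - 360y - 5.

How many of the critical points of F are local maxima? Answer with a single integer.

4

F separates as a function of x plus a function of y, so ∇F=0 decouples.
∂F/∂x = 180x(x - 4)(x - 2)(x + 1) = 0 at x ∈ {-1, 0, 2, 4}; ∂F/∂y = -30(y - 3)(y - 2)(y + 1)(y + 2) = 0 at y ∈ {-2, -1, 2, 3}.
The Hessian is diagonal: diag(F_xx, F_yy). Second derivatives: F_xx(-1)=-2700, F_xx(0)=1440, F_xx(2)=-2160, F_xx(4)=7200; F_yy(-2)=600, F_yy(-1)=-360, F_yy(2)=360, F_yy(3)=-600.
Local maxima occur where both diagonal entries negative: (-1, -1), (-1, 3), (2, -1), (2, 3). Count: 4.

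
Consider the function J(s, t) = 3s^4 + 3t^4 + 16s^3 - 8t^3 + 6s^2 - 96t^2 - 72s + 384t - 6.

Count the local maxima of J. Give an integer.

J separates as a function of s plus a function of t, so ∇J=0 decouples.
∂J/∂s = 12(s - 1)(s + 2)(s + 3) = 0 at s ∈ {-3, -2, 1}; ∂J/∂t = 12(t - 4)(t - 2)(t + 4) = 0 at t ∈ {-4, 2, 4}.
The Hessian is diagonal: diag(J_ss, J_tt). Second derivatives: J_ss(-3)=48, J_ss(-2)=-36, J_ss(1)=144; J_tt(-4)=576, J_tt(2)=-144, J_tt(4)=192.
Local maxima occur where both diagonal entries negative: (-2, 2). Count: 1.

1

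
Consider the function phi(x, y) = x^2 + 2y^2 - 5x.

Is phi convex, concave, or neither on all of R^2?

phi is quadratic, so its Hessian is the constant matrix H = [[2, 0], [0, 4]].
det(H) = 8, tr(H) = 6.
det(H) > 0 and tr(H) > 0, so H is positive definite everywhere: convex.

convex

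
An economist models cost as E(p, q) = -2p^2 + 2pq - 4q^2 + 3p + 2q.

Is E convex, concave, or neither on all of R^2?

concave

E is quadratic, so its Hessian is the constant matrix H = [[-4, 2], [2, -8]].
det(H) = 28, tr(H) = -12.
det(H) > 0 and tr(H) < 0, so H is negative definite everywhere: concave.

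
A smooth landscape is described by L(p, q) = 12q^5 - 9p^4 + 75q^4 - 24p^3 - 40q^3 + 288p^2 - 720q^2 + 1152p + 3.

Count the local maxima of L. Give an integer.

L separates as a function of p plus a function of q, so ∇L=0 decouples.
∂L/∂p = -36(p - 4)(p + 2)(p + 4) = 0 at p ∈ {-4, -2, 4}; ∂L/∂q = 60q(q - 2)(q + 3)(q + 4) = 0 at q ∈ {-4, -3, 0, 2}.
The Hessian is diagonal: diag(L_pp, L_qq). Second derivatives: L_pp(-4)=-576, L_pp(-2)=432, L_pp(4)=-1728; L_qq(-4)=-1440, L_qq(-3)=900, L_qq(0)=-1440, L_qq(2)=3600.
Local maxima occur where both diagonal entries negative: (-4, -4), (-4, 0), (4, -4), (4, 0). Count: 4.

4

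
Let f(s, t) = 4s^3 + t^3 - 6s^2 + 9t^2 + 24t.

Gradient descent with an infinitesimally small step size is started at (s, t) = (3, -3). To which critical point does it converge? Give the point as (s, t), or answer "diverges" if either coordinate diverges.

f is separable, so gradient descent decouples: s follows -∂f/∂s, t follows -∂f/∂t.
∂f/∂s = 12s(s - 1); at s=3 this is 72, so s decreases.
∂f/∂t = 3(t + 2)(t + 4); at t=-3 this is -3, so t increases.
s converges to its nearest critical value 1 (a local min of the s-part); t converges to -2. The iterate converges to (1, -2).

(1, -2)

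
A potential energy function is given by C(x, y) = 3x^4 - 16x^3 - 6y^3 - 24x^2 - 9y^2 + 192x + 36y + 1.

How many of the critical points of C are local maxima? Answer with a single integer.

C separates as a function of x plus a function of y, so ∇C=0 decouples.
∂C/∂x = 12(x - 4)(x - 2)(x + 2) = 0 at x ∈ {-2, 2, 4}; ∂C/∂y = -18(y - 1)(y + 2) = 0 at y ∈ {-2, 1}.
The Hessian is diagonal: diag(C_xx, C_yy). Second derivatives: C_xx(-2)=288, C_xx(2)=-96, C_xx(4)=144; C_yy(-2)=54, C_yy(1)=-54.
Local maxima occur where both diagonal entries negative: (2, 1). Count: 1.

1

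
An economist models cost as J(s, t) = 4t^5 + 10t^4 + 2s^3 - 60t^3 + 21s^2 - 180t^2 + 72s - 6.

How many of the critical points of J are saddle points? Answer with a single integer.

4

J separates as a function of s plus a function of t, so ∇J=0 decouples.
∂J/∂s = 6(s + 3)(s + 4) = 0 at s ∈ {-4, -3}; ∂J/∂t = 20t(t - 3)(t + 2)(t + 3) = 0 at t ∈ {-3, -2, 0, 3}.
The Hessian is diagonal: diag(J_ss, J_tt). Second derivatives: J_ss(-4)=-6, J_ss(-3)=6; J_tt(-3)=-360, J_tt(-2)=200, J_tt(0)=-360, J_tt(3)=1800.
Saddle points occur where the two diagonal entries have opposite signs: (-4, -2), (-4, 3), (-3, -3), (-3, 0). Count: 4.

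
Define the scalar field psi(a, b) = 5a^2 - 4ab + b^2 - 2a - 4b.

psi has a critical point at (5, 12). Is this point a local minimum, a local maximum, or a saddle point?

local minimum

The Hessian of psi is constant: H = [[10, -4], [-4, 2]].
det(H) = 10·2 − (-4)² = 4.
det(H) > 0 and tr(H) = 12 > 0, so H is positive definite and the point is a local minimum.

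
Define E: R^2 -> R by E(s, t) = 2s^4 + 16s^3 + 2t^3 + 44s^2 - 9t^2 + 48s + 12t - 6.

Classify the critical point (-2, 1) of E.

The mixed partial ∂²E/∂s∂t is 0, so the Hessian at any point is diag(E_ss, E_tt) = diag(8(3s^2 + 12s + 11), 6(2t - 3)).
At (-2, 1): H = diag(-8, -6).
Both eigenvalues are negative, so H is negative definite: a local maximum.

local maximum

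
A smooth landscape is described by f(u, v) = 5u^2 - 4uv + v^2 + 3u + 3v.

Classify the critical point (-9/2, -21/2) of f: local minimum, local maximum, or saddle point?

The Hessian of f is constant: H = [[10, -4], [-4, 2]].
det(H) = 10·2 − (-4)² = 4.
det(H) > 0 and tr(H) = 12 > 0, so H is positive definite and the point is a local minimum.

local minimum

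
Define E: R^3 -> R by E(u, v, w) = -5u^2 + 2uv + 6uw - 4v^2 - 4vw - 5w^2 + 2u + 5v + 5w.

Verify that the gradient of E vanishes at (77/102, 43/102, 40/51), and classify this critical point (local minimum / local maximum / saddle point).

∇E = (-10u + 2v + 6w + 2, 2u - 8v - 4w + 5, 6u - 4v - 10w + 5); substituting (77/102, 43/102, 40/51) gives ∇E = (0, 0, 0), so (77/102, 43/102, 40/51) is indeed a critical point.
The Hessian is constant: H = [[-10, 2, 6], [2, -8, -4], [6, -4, -10]].
Leading principal minors: Δ₁ = -10, Δ₂ = 76, Δ₃ = -408.
The minors alternate sign starting negative (−, +, −), so H is negative definite: a local maximum.

local maximum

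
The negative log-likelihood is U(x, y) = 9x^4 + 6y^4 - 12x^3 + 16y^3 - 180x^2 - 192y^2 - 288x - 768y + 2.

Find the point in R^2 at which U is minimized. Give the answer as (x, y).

(4, 4)

U(x,y) separates as P(x) + Q(y) + 2, so its minimum is min P + min Q + 2.
P'(x) = 36(x - 4)(x + 1)(x + 2) vanishes at x ∈ {-2, -1, 4}; Q'(y) = 24(y - 4)(y + 2)(y + 4) vanishes at y ∈ {-4, -2, 4}.
Local minima of P (where P''>0): P(-2)=96, P(4)=-2496. Local minima of Q: Q(-4)=512, Q(4)=-3584.
So the global minimum of U is P(4) + Q(4) + 2 = -2496 − 3584 + 2 = -6078, attained at (4, 4).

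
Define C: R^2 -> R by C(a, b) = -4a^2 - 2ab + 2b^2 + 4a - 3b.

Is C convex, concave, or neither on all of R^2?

neither

C is quadratic, so its Hessian is the constant matrix H = [[-8, -2], [-2, 4]].
det(H) = -36, tr(H) = -4.
det(H) < 0, so H is indefinite: neither convex nor concave.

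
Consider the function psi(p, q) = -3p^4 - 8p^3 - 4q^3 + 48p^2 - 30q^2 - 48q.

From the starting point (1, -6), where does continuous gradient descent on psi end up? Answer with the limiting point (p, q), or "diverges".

(0, -4)

psi is separable, so gradient descent decouples: p follows -∂psi/∂p, q follows -∂psi/∂q.
∂psi/∂p = -12p(p - 2)(p + 4); at p=1 this is 60, so p decreases.
∂psi/∂q = -12(q + 1)(q + 4); at q=-6 this is -120, so q increases.
p converges to its nearest critical value 0 (a local min of the p-part); q converges to -4. The iterate converges to (0, -4).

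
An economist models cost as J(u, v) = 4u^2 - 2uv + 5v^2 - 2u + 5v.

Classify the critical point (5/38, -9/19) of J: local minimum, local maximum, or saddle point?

local minimum

The Hessian of J is constant: H = [[8, -2], [-2, 10]].
det(H) = 8·10 − (-2)² = 76.
det(H) > 0 and tr(H) = 18 > 0, so H is positive definite and the point is a local minimum.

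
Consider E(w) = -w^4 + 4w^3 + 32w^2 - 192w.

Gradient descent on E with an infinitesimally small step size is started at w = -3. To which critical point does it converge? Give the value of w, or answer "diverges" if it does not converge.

E'(w) = -4(w - 4)(w - 3)(w + 4), so E'(-3) = -168.
Gradient descent moves in the -E' direction, i.e. w is increasing.
The nearest critical point in that direction is w = 3, where E'' = 28 > 0 (a local minimum). The iterate converges there.

3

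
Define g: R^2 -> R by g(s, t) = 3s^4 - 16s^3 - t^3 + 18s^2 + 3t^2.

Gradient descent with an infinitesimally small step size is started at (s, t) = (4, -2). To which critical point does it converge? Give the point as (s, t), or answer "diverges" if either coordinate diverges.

g is separable, so gradient descent decouples: s follows -∂g/∂s, t follows -∂g/∂t.
∂g/∂s = 12s(s - 3)(s - 1); at s=4 this is 144, so s decreases.
∂g/∂t = -3t(t - 2); at t=-2 this is -24, so t increases.
s converges to its nearest critical value 3 (a local min of the s-part); t converges to 0. The iterate converges to (3, 0).

(3, 0)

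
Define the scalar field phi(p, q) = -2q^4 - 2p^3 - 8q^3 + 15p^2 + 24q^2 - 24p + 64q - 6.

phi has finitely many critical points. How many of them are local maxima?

2

phi separates as a function of p plus a function of q, so ∇phi=0 decouples.
∂phi/∂p = -6(p - 4)(p - 1) = 0 at p ∈ {1, 4}; ∂phi/∂q = -8(q - 2)(q + 1)(q + 4) = 0 at q ∈ {-4, -1, 2}.
The Hessian is diagonal: diag(phi_pp, phi_qq). Second derivatives: phi_pp(1)=18, phi_pp(4)=-18; phi_qq(-4)=-144, phi_qq(-1)=72, phi_qq(2)=-144.
Local maxima occur where both diagonal entries negative: (4, -4), (4, 2). Count: 2.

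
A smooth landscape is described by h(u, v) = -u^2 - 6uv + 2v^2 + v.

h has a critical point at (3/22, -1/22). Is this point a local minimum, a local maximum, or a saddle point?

saddle point

The Hessian of h is constant: H = [[-2, -6], [-6, 4]].
det(H) = (-2)·4 − (-6)² = -44.
Since det(H) < 0, H is indefinite and the critical point is a saddle point.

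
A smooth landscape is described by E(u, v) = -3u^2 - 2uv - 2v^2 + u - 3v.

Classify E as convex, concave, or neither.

concave

E is quadratic, so its Hessian is the constant matrix H = [[-6, -2], [-2, -4]].
det(H) = 20, tr(H) = -10.
det(H) > 0 and tr(H) < 0, so H is negative definite everywhere: concave.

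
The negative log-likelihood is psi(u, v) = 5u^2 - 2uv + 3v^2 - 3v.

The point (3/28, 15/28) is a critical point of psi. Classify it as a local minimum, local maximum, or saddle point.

The Hessian of psi is constant: H = [[10, -2], [-2, 6]].
det(H) = 10·6 − (-2)² = 56.
det(H) > 0 and tr(H) = 16 > 0, so H is positive definite and the point is a local minimum.

local minimum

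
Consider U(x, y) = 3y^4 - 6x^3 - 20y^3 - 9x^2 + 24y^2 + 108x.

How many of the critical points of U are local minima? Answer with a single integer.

2

U separates as a function of x plus a function of y, so ∇U=0 decouples.
∂U/∂x = -18(x - 2)(x + 3) = 0 at x ∈ {-3, 2}; ∂U/∂y = 12y(y - 4)(y - 1) = 0 at y ∈ {0, 1, 4}.
The Hessian is diagonal: diag(U_xx, U_yy). Second derivatives: U_xx(-3)=90, U_xx(2)=-90; U_yy(0)=48, U_yy(1)=-36, U_yy(4)=144.
Local minima occur where both diagonal entries positive: (-3, 0), (-3, 4). Count: 2.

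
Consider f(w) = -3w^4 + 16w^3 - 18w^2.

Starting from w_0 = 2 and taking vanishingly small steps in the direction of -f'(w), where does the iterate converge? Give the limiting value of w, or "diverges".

f'(w) = -12w(w - 3)(w - 1), so f'(2) = 24.
Gradient descent moves in the -f' direction, i.e. w is decreasing.
The nearest critical point in that direction is w = 1, where f'' = 24 > 0 (a local minimum). The iterate converges there.

1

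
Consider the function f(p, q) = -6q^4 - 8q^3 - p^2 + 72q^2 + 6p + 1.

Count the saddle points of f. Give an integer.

f separates as a function of p plus a function of q, so ∇f=0 decouples.
∂f/∂p = -2(p - 3) = 0 at p ∈ {3}; ∂f/∂q = -24q(q - 2)(q + 3) = 0 at q ∈ {-3, 0, 2}.
The Hessian is diagonal: diag(f_pp, f_qq). Second derivatives: f_pp(3)=-2; f_qq(-3)=-360, f_qq(0)=144, f_qq(2)=-240.
Saddle points occur where the two diagonal entries have opposite signs: (3, 0). Count: 1.

1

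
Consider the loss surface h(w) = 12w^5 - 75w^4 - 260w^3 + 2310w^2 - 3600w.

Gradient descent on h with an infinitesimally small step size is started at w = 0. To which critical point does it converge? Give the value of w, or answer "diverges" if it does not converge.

h'(w) = 60(w - 5)(w - 3)(w - 1)(w + 4), so h'(0) = -3600.
Gradient descent moves in the -h' direction, i.e. w is increasing.
The nearest critical point in that direction is w = 1, where h'' = 2400 > 0 (a local minimum). The iterate converges there.

1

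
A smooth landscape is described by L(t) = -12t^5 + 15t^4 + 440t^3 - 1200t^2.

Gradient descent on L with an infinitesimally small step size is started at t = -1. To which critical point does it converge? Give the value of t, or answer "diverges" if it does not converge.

-5

L'(t) = -60t(t - 4)(t - 2)(t + 5), so L'(-1) = 3600.
Gradient descent moves in the -L' direction, i.e. t is decreasing.
The nearest critical point in that direction is t = -5, where L'' = 18900 > 0 (a local minimum). The iterate converges there.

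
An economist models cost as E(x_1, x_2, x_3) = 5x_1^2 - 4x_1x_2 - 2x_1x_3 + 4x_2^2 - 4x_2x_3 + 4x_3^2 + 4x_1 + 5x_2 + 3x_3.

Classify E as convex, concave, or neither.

E is quadratic, so its Hessian is the constant matrix H = [[10, -4, -2], [-4, 8, -4], [-2, -4, 8]].
Leading principal minors: 10, 64, 256.
All positive ⇒ H ≻ 0 ⇒ convex.

convex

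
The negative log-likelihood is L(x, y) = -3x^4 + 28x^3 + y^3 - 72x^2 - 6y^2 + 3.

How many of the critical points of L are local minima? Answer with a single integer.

1

L separates as a function of x plus a function of y, so ∇L=0 decouples.
∂L/∂x = -12x(x - 4)(x - 3) = 0 at x ∈ {0, 3, 4}; ∂L/∂y = 3y(y - 4) = 0 at y ∈ {0, 4}.
The Hessian is diagonal: diag(L_xx, L_yy). Second derivatives: L_xx(0)=-144, L_xx(3)=36, L_xx(4)=-48; L_yy(0)=-12, L_yy(4)=12.
Local minima occur where both diagonal entries positive: (3, 4). Count: 1.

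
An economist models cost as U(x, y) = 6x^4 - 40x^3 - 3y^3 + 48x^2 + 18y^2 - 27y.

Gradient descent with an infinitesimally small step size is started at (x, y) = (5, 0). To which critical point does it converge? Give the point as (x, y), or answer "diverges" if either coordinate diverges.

U is separable, so gradient descent decouples: x follows -∂U/∂x, y follows -∂U/∂y.
∂U/∂x = 24x(x - 4)(x - 1); at x=5 this is 480, so x decreases.
∂U/∂y = -9(y - 3)(y - 1); at y=0 this is -27, so y increases.
x converges to its nearest critical value 4 (a local min of the x-part); y converges to 1. The iterate converges to (4, 1).

(4, 1)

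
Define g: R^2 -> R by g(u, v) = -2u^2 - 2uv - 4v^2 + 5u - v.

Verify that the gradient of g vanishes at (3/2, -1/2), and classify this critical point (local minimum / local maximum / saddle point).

local maximum

∇g = (-4u - 2v + 5, -2u - 8v - 1); substituting (3/2, -1/2) gives ∇g = (0, 0), so (3/2, -1/2) is indeed a critical point.
The Hessian of g is constant: H = [[-4, -2], [-2, -8]].
det(H) = (-4)·(-8) − (-2)² = 28.
det(H) > 0 and tr(H) = -12 < 0, so H is negative definite and the point is a local maximum.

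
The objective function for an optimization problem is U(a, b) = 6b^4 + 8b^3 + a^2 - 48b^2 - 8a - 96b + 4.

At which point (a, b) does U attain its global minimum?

(4, 2)

U(a,b) separates as P(a) + Q(b) + 4, so its minimum is min P + min Q + 4.
P'(a) = 2a - 8 vanishes at a ∈ {4}; Q'(b) = 24(b - 2)(b + 1)(b + 2) vanishes at b ∈ {-2, -1, 2}.
Local minima of P (where P''>0): P(4)=-16. Local minima of Q: Q(-2)=32, Q(2)=-224.
So the global minimum of U is P(4) + Q(2) + 4 = -16 − 224 + 4 = -236, attained at (4, 2).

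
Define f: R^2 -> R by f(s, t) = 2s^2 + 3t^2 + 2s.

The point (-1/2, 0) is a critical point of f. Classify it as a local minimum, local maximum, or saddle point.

The Hessian of f is constant: H = [[4, 0], [0, 6]].
det(H) = 4·6 − 0² = 24.
det(H) > 0 and tr(H) = 10 > 0, so H is positive definite and the point is a local minimum.

local minimum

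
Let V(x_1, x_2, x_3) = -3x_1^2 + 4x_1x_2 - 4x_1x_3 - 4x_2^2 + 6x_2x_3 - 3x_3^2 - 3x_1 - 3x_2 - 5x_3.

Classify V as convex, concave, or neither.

V is quadratic, so its Hessian is the constant matrix H = [[-6, 4, -4], [4, -8, 6], [-4, 6, -6]].
Leading principal minors: -6, 32, -40.
Signs alternate −, +, − ⇒ H ≺ 0 ⇒ concave.

concave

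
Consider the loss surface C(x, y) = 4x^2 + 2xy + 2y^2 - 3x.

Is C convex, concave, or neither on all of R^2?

C is quadratic, so its Hessian is the constant matrix H = [[8, 2], [2, 4]].
det(H) = 28, tr(H) = 12.
det(H) > 0 and tr(H) > 0, so H is positive definite everywhere: convex.

convex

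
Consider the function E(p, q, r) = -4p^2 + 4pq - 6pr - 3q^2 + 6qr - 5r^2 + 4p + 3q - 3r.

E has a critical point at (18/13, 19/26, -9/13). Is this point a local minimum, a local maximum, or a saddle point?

The Hessian is constant: H = [[-8, 4, -6], [4, -6, 6], [-6, 6, -10]].
Leading principal minors: Δ₁ = -8, Δ₂ = 32, Δ₃ = -104.
The minors alternate sign starting negative (−, +, −), so H is negative definite: a local maximum.

local maximum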